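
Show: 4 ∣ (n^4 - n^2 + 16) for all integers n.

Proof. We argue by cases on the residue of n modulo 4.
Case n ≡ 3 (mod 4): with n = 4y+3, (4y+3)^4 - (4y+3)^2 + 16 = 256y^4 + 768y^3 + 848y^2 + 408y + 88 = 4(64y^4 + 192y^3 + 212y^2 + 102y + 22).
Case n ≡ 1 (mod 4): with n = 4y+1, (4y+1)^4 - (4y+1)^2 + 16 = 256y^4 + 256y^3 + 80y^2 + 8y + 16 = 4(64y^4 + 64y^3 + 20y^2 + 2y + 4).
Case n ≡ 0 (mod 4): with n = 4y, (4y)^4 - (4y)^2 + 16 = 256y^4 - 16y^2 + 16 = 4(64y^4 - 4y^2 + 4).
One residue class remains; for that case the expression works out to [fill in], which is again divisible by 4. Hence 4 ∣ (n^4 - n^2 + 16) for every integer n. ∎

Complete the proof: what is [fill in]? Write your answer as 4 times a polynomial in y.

The residues treated are {3, 1, 0}, so the missing case is n ≡ 2 (mod 4); write n = 4y+2.
Then (4y+2)^4 - (4y+2)^2 + 16 = 256y^4 + 512y^3 + 368y^2 + 112y + 28 = 4(64y^4 + 128y^3 + 92y^2 + 28y + 7).

4(64y^4 + 128y^3 + 92y^2 + 28y + 7)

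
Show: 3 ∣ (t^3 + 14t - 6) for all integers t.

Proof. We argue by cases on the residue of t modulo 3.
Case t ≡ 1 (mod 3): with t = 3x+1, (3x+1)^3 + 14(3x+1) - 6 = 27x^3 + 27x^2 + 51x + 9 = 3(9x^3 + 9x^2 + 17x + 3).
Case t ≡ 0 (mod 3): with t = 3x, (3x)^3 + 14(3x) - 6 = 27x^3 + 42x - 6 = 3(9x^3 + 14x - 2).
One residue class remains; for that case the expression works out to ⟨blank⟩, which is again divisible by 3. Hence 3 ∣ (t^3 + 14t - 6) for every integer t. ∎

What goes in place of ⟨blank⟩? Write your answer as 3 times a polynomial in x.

Only t ≡ 2 (mod 3) is unaccounted for. Put t = 3x+2:
(3x+2)^3 + 14(3x+2) - 6 expands to 27x^3 + 54x^2 + 78x + 30,
and factoring out 3 leaves 3(9x^3 + 18x^2 + 26x + 10).

3(9x^3 + 18x^2 + 26x + 10)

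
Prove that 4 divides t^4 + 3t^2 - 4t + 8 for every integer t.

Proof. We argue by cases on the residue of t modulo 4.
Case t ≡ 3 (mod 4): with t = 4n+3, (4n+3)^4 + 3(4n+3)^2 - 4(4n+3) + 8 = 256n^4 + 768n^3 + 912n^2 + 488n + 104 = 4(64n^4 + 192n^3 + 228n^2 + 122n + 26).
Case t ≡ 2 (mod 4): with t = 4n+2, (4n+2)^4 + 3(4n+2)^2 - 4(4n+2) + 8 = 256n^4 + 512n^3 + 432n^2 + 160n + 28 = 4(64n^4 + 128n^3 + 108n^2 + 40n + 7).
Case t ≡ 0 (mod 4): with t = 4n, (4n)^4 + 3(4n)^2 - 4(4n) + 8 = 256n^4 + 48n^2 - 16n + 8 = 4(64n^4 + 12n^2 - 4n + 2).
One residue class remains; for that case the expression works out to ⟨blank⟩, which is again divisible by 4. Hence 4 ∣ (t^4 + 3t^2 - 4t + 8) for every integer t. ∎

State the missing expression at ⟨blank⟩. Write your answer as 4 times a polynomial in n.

4(64n^4 + 64n^3 + 36n^2 + 6n + 2)

The residues treated are {3, 2, 0}, so the missing case is t ≡ 1 (mod 4); write t = 4n+1.
Then (4n+1)^4 + 3(4n+1)^2 - 4(4n+1) + 8 = 256n^4 + 256n^3 + 144n^2 + 24n + 8 = 4(64n^4 + 64n^3 + 36n^2 + 6n + 2).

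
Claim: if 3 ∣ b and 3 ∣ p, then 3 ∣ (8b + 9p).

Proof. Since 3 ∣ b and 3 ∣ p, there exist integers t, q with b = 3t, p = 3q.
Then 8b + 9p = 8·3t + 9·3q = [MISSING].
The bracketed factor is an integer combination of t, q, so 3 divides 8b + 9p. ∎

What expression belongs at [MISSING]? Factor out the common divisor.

Pull the common 3 out of every term: 8·3t + 9·3q = 3(9q + 8t).
9q + 8t is an integer, which exhibits the divisibility.

3(9q + 8t)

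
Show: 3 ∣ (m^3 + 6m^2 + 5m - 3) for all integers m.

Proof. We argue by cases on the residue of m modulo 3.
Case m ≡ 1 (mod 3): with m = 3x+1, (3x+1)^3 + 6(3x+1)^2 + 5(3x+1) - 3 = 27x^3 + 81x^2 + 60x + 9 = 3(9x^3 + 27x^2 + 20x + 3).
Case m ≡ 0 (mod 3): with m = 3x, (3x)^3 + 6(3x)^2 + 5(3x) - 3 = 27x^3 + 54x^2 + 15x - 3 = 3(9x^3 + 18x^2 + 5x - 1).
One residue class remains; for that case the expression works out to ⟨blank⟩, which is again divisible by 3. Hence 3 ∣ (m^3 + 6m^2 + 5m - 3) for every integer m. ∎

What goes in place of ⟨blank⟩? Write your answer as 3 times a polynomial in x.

Only m ≡ 2 (mod 3) is unaccounted for. Put m = 3x+2:
(3x+2)^3 + 6(3x+2)^2 + 5(3x+2) - 3 expands to 27x^3 + 108x^2 + 123x + 39,
and factoring out 3 leaves 3(9x^3 + 36x^2 + 41x + 13).

3(9x^3 + 36x^2 + 41x + 13)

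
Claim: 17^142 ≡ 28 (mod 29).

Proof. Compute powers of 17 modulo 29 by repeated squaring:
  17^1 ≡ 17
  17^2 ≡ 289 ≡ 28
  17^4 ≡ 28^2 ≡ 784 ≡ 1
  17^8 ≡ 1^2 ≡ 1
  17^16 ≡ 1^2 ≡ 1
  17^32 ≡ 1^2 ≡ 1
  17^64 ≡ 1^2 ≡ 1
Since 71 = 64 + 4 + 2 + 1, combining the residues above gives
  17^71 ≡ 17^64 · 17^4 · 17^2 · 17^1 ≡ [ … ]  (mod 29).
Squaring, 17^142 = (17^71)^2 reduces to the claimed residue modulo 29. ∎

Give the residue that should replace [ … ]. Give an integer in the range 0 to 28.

12

Multiply the listed residues: 1 · 1 · 28 · 17 = 1 → 28 → 476.
Reducing modulo 29: 476 = 16·29 + 12, so 17^71 ≡ 12.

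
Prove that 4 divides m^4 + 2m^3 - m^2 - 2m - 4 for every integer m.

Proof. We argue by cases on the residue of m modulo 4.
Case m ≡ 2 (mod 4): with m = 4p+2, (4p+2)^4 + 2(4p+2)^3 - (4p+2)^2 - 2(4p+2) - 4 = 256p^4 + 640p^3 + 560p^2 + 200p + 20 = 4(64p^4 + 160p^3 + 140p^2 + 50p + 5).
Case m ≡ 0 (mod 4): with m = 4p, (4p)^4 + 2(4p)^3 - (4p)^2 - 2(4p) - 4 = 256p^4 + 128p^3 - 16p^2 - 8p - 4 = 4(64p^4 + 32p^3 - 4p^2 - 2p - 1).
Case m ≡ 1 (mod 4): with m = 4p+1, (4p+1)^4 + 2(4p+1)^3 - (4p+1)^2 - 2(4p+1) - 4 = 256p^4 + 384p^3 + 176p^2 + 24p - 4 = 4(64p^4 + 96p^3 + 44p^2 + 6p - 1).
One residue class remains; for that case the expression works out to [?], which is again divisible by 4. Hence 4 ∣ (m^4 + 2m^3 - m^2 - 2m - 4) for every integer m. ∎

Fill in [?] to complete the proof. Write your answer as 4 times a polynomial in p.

Only m ≡ 3 (mod 4) is unaccounted for. Put m = 4p+3:
(4p+3)^4 + 2(4p+3)^3 - (4p+3)^2 - 2(4p+3) - 4 expands to 256p^4 + 896p^3 + 1136p^2 + 616p + 116,
and factoring out 4 leaves 4(64p^4 + 224p^3 + 284p^2 + 154p + 29).

4(64p^4 + 224p^3 + 284p^2 + 154p + 29)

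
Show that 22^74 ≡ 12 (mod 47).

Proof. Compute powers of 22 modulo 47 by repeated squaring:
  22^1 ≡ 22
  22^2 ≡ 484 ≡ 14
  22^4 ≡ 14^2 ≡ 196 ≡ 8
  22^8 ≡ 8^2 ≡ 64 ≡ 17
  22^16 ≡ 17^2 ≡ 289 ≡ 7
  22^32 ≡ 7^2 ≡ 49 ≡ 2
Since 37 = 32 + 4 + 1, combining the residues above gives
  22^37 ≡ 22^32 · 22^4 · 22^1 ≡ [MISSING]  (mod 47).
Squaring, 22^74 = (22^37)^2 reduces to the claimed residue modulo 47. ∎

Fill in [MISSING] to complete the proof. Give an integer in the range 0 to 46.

23

Multiply the listed residues: 2 · 8 · 22 = 16 → 352.
Reducing modulo 47: 352 = 7·47 + 23, so 22^37 ≡ 23.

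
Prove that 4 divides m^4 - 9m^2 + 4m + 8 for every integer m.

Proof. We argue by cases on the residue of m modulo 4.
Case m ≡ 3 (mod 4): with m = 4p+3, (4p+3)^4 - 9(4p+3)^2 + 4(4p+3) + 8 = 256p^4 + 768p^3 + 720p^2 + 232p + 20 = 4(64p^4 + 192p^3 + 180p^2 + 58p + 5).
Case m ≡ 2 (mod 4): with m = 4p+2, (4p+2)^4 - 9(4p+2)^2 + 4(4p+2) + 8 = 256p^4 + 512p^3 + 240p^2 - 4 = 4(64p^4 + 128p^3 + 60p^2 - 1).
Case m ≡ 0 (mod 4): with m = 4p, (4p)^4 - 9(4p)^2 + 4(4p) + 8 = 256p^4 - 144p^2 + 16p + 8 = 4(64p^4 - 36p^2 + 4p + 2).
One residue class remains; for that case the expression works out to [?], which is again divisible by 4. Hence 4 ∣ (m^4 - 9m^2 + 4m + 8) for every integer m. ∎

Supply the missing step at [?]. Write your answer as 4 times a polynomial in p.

The residues treated are {3, 2, 0}, so the missing case is m ≡ 1 (mod 4); write m = 4p+1.
Then (4p+1)^4 - 9(4p+1)^2 + 4(4p+1) + 8 = 256p^4 + 256p^3 - 48p^2 - 40p + 4 = 4(64p^4 + 64p^3 - 12p^2 - 10p + 1).

4(64p^4 + 64p^3 - 12p^2 - 10p + 1)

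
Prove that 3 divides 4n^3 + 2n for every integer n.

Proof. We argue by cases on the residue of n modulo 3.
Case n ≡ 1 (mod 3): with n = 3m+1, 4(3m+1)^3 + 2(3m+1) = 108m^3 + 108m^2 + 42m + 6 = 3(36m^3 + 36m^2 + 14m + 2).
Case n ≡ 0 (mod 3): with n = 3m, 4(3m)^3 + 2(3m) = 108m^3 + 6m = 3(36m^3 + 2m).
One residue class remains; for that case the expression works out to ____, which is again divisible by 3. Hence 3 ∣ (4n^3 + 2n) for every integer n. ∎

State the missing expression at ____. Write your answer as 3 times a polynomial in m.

The residues treated are {1, 0}, so the missing case is n ≡ 2 (mod 3); write n = 3m+2.
Then 4(3m+2)^3 + 2(3m+2) = 108m^3 + 216m^2 + 150m + 36 = 3(36m^3 + 72m^2 + 50m + 12).

3(36m^3 + 72m^2 + 50m + 12)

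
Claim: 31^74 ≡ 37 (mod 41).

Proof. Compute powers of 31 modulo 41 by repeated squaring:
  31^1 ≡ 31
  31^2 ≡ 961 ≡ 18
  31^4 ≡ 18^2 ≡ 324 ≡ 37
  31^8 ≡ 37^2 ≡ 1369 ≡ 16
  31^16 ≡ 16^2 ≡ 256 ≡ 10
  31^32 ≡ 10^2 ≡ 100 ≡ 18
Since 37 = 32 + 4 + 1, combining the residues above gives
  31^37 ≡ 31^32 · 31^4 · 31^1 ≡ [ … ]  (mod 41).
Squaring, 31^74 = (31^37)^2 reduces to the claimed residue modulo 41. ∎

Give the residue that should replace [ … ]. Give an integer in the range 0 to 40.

23

Multiply the listed residues: 18 · 37 · 31 = 666 → 20646.
Reducing modulo 41: 20646 = 503·41 + 23, so 31^37 ≡ 23.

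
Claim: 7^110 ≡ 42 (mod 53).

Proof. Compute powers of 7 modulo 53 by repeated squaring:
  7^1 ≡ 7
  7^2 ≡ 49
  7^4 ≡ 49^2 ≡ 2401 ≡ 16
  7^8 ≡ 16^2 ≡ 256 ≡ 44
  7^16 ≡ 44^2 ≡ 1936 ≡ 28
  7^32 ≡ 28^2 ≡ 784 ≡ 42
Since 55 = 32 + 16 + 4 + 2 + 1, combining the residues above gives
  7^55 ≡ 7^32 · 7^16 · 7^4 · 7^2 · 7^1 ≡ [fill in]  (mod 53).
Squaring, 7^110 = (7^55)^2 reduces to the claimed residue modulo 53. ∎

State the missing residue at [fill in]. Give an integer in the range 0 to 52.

25

7^32 · 7^16 · 7^4 · 7^2 · 7^1 ≡ 42 · 28 · 16 · 49 · 7 = 6453888.
6453888 mod 53 = 25, so 7^55 ≡ 25 (mod 53).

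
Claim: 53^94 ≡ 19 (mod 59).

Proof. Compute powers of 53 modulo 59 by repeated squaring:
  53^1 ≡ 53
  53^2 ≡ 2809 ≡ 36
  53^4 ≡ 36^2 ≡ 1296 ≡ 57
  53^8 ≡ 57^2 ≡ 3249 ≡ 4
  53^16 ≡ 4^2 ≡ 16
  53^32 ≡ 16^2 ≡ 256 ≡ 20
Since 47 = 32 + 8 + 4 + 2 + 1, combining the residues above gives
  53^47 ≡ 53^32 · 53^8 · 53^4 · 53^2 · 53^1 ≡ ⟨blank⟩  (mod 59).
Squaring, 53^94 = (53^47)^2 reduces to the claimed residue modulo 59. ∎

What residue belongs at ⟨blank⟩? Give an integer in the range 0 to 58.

Multiply the listed residues: 20 · 4 · 57 · 36 · 53 = 80 → 4560 → 164160 → 8700480.
Reducing modulo 59: 8700480 = 147465·59 + 45, so 53^47 ≡ 45.

45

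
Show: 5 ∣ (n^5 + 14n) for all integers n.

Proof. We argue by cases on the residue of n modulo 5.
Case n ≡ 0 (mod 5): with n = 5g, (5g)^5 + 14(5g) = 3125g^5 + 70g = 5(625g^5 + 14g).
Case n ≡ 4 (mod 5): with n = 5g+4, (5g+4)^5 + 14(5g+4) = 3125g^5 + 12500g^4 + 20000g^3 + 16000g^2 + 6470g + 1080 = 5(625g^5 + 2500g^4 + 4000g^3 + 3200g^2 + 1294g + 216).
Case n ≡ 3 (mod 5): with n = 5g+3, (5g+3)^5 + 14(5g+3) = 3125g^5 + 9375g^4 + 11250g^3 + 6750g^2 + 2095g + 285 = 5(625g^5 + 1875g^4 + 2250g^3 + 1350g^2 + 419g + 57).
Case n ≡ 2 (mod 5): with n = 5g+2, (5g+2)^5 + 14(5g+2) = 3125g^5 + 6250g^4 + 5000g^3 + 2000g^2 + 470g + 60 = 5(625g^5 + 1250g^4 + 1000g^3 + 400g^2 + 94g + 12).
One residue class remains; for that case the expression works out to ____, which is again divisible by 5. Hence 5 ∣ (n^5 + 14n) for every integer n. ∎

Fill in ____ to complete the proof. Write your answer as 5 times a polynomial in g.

The residues treated are {0, 4, 3, 2}, so the missing case is n ≡ 1 (mod 5); write n = 5g+1.
Then (5g+1)^5 + 14(5g+1) = 3125g^5 + 3125g^4 + 1250g^3 + 250g^2 + 95g + 15 = 5(625g^5 + 625g^4 + 250g^3 + 50g^2 + 19g + 3).

5(625g^5 + 625g^4 + 250g^3 + 50g^2 + 19g + 3)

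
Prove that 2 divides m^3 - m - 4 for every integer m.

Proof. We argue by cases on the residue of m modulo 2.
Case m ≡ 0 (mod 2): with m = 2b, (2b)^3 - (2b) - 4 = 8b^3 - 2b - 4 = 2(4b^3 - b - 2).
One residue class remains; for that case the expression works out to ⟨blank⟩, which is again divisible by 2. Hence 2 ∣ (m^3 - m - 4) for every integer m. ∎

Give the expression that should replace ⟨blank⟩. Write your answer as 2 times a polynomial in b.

Only m ≡ 1 (mod 2) is unaccounted for. Put m = 2b+1:
(2b+1)^3 - (2b+1) - 4 expands to 8b^3 + 12b^2 + 4b - 4,
and factoring out 2 leaves 2(4b^3 + 6b^2 + 2b - 2).

2(4b^3 + 6b^2 + 2b - 2)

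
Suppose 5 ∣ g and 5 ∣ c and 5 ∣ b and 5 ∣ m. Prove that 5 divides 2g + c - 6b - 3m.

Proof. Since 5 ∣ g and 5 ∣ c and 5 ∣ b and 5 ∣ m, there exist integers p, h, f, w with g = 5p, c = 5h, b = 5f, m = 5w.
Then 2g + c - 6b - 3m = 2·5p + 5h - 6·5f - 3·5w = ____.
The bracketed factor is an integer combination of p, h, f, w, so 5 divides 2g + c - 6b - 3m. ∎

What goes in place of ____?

Each term has a factor of 5: 2·5p + 5h - 6·5f - 3·5w = 5·(-6f + h + 2p - 3w).
Since -6f + h + 2p - 3w is an integer, 5 ∣ (2g + c - 6b - 3m).

5(-6f + h + 2p - 3w)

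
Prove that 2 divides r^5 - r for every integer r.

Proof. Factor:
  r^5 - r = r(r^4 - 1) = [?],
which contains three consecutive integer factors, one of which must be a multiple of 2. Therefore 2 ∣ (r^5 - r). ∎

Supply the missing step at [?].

(r - 1)r(r + 1)(r^2 + 1)

r^4 - 1 = (r^2 - 1)(r^2 + 1), and r^2 - 1 = (r-1)(r+1).
So r(r^4 - 1) = (r - 1)r(r + 1)(r^2 + 1).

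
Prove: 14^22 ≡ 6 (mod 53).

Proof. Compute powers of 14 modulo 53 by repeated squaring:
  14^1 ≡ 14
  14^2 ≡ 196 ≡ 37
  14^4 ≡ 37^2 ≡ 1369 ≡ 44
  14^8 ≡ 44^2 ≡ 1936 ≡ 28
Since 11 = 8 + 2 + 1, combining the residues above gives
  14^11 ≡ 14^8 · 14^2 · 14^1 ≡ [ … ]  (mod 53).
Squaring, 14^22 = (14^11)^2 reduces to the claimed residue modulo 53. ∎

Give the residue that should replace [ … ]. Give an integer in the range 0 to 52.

14^8 · 14^2 · 14^1 ≡ 28 · 37 · 14 = 14504.
14504 mod 53 = 35, so 14^11 ≡ 35 (mod 53).

35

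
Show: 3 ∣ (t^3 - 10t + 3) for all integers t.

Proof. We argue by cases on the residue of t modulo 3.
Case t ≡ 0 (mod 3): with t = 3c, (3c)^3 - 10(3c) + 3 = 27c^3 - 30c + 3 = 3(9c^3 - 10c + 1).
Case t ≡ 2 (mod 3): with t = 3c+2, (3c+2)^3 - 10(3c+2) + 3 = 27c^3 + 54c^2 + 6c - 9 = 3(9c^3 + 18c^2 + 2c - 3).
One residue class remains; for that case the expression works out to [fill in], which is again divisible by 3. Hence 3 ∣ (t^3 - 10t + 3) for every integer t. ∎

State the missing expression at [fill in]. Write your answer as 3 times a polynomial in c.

Only t ≡ 1 (mod 3) is unaccounted for. Put t = 3c+1:
(3c+1)^3 - 10(3c+1) + 3 expands to 27c^3 + 27c^2 - 21c - 6,
and factoring out 3 leaves 3(9c^3 + 9c^2 - 7c - 2).

3(9c^3 + 9c^2 - 7c - 2)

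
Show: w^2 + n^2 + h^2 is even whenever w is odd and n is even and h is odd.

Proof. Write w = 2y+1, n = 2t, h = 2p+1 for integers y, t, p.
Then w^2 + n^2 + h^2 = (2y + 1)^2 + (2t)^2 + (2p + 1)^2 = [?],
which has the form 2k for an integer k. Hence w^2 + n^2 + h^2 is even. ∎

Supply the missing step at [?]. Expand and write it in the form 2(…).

(2y + 1)^2 + (2t)^2 + (2p + 1)^2 = 4p^2 + 4p + 4t^2 + 4y^2 + 4y + 2
= 2(2p^2 + 2p + 2t^2 + 2y^2 + 2y + 1).
Since 2p^2 + 2p + 2t^2 + 2y^2 + 2y + 1 is an integer, the sum of squares is of the form 2k for an integer k.

2(2p^2 + 2p + 2t^2 + 2y^2 + 2y + 1)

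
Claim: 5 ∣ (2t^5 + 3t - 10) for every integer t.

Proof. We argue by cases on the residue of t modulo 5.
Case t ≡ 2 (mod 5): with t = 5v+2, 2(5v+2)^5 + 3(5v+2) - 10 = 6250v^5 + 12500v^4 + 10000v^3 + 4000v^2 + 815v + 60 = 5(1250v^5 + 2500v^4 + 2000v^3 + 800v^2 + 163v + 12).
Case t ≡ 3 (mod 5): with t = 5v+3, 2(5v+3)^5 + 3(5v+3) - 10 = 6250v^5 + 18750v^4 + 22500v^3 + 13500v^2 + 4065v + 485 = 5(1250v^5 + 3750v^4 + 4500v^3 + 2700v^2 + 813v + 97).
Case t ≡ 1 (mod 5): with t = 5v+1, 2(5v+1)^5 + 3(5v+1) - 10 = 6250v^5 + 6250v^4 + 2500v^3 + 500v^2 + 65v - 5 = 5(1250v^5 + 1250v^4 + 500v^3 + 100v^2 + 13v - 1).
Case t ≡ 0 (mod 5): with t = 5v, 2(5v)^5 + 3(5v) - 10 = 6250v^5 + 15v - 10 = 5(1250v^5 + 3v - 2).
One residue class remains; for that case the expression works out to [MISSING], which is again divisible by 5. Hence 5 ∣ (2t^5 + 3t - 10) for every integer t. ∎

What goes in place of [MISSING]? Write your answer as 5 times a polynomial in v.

Only t ≡ 4 (mod 5) is unaccounted for. Put t = 5v+4:
2(5v+4)^5 + 3(5v+4) - 10 expands to 6250v^5 + 25000v^4 + 40000v^3 + 32000v^2 + 12815v + 2050,
and factoring out 5 leaves 5(1250v^5 + 5000v^4 + 8000v^3 + 6400v^2 + 2563v + 410).

5(1250v^5 + 5000v^4 + 8000v^3 + 6400v^2 + 2563v + 410)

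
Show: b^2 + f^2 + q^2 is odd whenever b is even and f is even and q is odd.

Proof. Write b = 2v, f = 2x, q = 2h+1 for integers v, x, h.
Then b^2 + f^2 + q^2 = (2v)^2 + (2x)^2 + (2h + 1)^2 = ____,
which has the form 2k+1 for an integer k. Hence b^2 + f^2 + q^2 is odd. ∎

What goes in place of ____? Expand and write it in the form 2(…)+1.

(2v)^2 + (2x)^2 + (2h + 1)^2 = 4h^2 + 4h + 4v^2 + 4x^2 + 1
= 2(2h^2 + 2h + 2v^2 + 2x^2) + 1.
Since 2h^2 + 2h + 2v^2 + 2x^2 is an integer, the sum of squares is of the form 2k+1 for an integer k.

2(2h^2 + 2h + 2v^2 + 2x^2) + 1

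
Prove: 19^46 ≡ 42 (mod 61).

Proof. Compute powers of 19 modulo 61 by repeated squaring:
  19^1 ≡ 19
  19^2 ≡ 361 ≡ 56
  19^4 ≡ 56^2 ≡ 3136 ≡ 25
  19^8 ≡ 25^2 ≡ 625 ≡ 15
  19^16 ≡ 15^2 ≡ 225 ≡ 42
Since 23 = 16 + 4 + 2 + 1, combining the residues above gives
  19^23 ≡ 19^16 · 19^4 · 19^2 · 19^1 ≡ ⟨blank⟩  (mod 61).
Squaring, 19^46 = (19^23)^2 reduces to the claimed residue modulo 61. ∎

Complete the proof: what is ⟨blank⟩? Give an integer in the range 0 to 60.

Multiply the listed residues: 42 · 25 · 56 · 19 = 1050 → 58800 → 1117200.
Reducing modulo 61: 1117200 = 18314·61 + 46, so 19^23 ≡ 46.

46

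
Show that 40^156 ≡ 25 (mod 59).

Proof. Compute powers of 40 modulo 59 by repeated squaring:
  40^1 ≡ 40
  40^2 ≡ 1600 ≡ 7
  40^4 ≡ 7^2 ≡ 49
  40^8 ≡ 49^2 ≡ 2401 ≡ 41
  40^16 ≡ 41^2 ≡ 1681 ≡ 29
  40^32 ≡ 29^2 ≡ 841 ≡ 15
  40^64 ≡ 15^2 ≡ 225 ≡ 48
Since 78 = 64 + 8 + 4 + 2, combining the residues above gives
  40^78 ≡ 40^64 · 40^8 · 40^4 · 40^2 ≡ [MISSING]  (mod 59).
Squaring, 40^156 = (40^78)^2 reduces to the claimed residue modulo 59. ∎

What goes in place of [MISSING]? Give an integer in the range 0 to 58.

5

40^64 · 40^8 · 40^4 · 40^2 ≡ 48 · 41 · 49 · 7 = 675024.
675024 mod 59 = 5, so 40^78 ≡ 5 (mod 59).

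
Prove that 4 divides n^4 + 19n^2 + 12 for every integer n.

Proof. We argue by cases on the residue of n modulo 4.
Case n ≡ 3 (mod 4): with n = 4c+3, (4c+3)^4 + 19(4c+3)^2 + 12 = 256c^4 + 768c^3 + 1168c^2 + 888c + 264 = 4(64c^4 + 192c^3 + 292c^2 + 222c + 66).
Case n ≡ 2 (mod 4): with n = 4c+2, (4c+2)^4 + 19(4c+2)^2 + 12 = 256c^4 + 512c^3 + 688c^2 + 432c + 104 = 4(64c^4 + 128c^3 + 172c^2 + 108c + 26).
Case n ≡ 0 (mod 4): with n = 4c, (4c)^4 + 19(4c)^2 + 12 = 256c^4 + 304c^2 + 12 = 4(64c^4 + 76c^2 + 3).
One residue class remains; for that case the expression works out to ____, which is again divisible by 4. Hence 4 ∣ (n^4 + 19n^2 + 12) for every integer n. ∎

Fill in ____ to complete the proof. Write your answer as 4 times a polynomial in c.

The residues treated are {3, 2, 0}, so the missing case is n ≡ 1 (mod 4); write n = 4c+1.
Then (4c+1)^4 + 19(4c+1)^2 + 12 = 256c^4 + 256c^3 + 400c^2 + 168c + 32 = 4(64c^4 + 64c^3 + 100c^2 + 42c + 8).

4(64c^4 + 64c^3 + 100c^2 + 42c + 8)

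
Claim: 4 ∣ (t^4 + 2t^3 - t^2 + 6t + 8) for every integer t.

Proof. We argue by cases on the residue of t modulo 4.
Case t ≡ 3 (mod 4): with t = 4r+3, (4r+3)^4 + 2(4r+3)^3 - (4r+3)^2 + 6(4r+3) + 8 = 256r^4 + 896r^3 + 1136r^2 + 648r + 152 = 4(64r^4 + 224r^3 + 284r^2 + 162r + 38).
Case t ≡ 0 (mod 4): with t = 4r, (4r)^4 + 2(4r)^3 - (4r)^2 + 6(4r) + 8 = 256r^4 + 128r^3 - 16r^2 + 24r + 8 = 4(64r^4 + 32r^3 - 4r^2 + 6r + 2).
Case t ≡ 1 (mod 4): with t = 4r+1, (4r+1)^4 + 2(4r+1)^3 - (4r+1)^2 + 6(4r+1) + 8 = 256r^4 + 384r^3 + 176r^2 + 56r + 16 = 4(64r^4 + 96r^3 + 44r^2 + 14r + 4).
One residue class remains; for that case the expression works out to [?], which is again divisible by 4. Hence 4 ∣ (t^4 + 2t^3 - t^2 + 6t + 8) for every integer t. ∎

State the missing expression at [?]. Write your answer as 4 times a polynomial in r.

Only t ≡ 2 (mod 4) is unaccounted for. Put t = 4r+2:
(4r+2)^4 + 2(4r+2)^3 - (4r+2)^2 + 6(4r+2) + 8 expands to 256r^4 + 640r^3 + 560r^2 + 232r + 48,
and factoring out 4 leaves 4(64r^4 + 160r^3 + 140r^2 + 58r + 12).

4(64r^4 + 160r^3 + 140r^2 + 58r + 12)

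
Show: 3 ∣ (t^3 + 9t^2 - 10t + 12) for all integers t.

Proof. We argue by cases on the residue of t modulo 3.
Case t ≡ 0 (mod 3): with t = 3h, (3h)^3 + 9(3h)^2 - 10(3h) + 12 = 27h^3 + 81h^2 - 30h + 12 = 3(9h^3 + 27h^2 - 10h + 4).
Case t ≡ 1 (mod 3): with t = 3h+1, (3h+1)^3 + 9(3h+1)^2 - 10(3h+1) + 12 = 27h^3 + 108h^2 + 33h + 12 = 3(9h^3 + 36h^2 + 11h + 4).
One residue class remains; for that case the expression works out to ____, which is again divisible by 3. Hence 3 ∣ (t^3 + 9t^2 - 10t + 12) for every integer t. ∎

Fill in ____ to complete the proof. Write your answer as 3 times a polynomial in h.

The residues treated are {0, 1}, so the missing case is t ≡ 2 (mod 3); write t = 3h+2.
Then (3h+2)^3 + 9(3h+2)^2 - 10(3h+2) + 12 = 27h^3 + 135h^2 + 114h + 36 = 3(9h^3 + 45h^2 + 38h + 12).

3(9h^3 + 45h^2 + 38h + 12)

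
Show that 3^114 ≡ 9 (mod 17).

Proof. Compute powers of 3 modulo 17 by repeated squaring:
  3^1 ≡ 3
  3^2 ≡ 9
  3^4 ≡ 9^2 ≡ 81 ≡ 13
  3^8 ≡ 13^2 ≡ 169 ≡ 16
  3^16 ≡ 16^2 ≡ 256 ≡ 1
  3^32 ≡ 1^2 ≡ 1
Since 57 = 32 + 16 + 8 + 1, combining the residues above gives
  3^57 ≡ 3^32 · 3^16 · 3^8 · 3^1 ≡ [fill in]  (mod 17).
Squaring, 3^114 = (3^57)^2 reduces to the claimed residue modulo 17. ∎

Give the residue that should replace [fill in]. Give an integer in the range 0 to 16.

14

Multiply the listed residues: 1 · 1 · 16 · 3 = 1 → 16 → 48.
Reducing modulo 17: 48 = 2·17 + 14, so 3^57 ≡ 14.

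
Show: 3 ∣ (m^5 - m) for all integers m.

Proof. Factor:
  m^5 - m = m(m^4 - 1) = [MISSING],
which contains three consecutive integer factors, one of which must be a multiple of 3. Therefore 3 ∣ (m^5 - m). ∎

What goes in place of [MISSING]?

m^4 - 1 = (m^2 - 1)(m^2 + 1), and m^2 - 1 = (m-1)(m+1).
So m(m^4 - 1) = (m - 1)m(m + 1)(m^2 + 1).

(m - 1)m(m + 1)(m^2 + 1)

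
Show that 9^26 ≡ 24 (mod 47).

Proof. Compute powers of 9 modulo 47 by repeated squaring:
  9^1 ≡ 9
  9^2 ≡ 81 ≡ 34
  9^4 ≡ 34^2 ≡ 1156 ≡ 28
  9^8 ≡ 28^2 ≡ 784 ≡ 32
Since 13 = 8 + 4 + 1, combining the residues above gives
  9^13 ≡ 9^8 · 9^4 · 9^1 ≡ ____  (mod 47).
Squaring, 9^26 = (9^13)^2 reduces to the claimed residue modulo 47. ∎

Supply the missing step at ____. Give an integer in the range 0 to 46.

27

9^8 · 9^4 · 9^1 ≡ 32 · 28 · 9 = 8064.
8064 mod 47 = 27, so 9^13 ≡ 27 (mod 47).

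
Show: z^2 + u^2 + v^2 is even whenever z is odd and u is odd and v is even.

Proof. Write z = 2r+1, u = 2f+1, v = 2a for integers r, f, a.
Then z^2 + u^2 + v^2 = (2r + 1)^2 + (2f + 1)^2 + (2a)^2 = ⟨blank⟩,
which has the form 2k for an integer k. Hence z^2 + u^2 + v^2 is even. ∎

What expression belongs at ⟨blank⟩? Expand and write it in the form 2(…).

(2r + 1)^2 + (2f + 1)^2 + (2a)^2 = 4a^2 + 4f^2 + 4f + 4r^2 + 4r + 2
= 2(2a^2 + 2f^2 + 2f + 2r^2 + 2r + 1).
Since 2a^2 + 2f^2 + 2f + 2r^2 + 2r + 1 is an integer, the sum of squares is of the form 2k for an integer k.

2(2a^2 + 2f^2 + 2f + 2r^2 + 2r + 1)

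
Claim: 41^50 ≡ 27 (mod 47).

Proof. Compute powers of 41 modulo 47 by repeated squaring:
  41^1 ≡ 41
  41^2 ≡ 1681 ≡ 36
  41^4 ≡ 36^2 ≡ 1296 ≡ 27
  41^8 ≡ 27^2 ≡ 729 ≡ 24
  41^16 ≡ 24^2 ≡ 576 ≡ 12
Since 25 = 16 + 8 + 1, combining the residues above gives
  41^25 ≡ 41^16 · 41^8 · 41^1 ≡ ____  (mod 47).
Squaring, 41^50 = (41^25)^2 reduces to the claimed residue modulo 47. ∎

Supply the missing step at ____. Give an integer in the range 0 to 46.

41^16 · 41^8 · 41^1 ≡ 12 · 24 · 41 = 11808.
11808 mod 47 = 11, so 41^25 ≡ 11 (mod 47).

11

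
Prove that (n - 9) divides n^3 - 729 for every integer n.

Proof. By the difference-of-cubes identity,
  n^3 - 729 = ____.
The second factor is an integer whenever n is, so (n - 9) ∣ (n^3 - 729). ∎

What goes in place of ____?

Polynomial division of n^3 - 729 by n - 9 leaves remainder 0 and quotient n^2 + 9n + 81.
Hence n^3 - 729 = (n - 9)(n^2 + 9n + 81).

(n - 9)(n^2 + 9n + 81)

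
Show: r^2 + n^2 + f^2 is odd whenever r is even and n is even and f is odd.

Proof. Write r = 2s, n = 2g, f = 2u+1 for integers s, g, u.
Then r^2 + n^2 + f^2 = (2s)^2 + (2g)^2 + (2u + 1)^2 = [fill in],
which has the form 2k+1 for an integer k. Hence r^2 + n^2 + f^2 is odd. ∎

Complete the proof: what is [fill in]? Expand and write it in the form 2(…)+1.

2(2g^2 + 2s^2 + 2u^2 + 2u) + 1

Expanding: (2s)^2 + (2g)^2 + (2u + 1)^2 = 4g^2 + 4s^2 + 4u^2 + 4u + 1.
Every term except the constant is even, so this is 2(2g^2 + 2s^2 + 2u^2 + 2u) + 1,
and 2g^2 + 2s^2 + 2u^2 + 2u ∈ ℤ gives the required form.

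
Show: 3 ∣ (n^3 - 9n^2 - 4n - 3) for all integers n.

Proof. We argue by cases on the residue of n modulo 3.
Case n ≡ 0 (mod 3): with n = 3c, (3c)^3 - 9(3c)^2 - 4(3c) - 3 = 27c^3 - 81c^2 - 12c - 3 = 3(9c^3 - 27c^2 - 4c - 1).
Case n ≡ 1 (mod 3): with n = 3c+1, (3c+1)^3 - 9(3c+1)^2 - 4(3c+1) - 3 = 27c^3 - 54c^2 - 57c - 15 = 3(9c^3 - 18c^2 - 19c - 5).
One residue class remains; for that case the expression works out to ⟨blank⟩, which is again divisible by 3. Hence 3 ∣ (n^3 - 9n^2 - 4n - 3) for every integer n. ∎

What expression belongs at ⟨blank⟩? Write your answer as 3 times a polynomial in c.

3(9c^3 - 9c^2 - 28c - 13)

Only n ≡ 2 (mod 3) is unaccounted for. Put n = 3c+2:
(3c+2)^3 - 9(3c+2)^2 - 4(3c+2) - 3 expands to 27c^3 - 27c^2 - 84c - 39,
and factoring out 3 leaves 3(9c^3 - 9c^2 - 28c - 13).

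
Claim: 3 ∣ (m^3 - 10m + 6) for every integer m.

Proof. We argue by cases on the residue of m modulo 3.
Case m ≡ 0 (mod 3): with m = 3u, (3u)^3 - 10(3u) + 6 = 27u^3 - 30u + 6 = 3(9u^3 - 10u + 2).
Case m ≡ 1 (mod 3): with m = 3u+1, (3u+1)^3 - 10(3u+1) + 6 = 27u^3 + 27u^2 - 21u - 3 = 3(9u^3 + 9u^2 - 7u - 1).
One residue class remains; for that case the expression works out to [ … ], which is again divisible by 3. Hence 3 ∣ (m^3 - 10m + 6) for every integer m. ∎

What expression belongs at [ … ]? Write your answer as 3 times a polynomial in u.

The residues treated are {0, 1}, so the missing case is m ≡ 2 (mod 3); write m = 3u+2.
Then (3u+2)^3 - 10(3u+2) + 6 = 27u^3 + 54u^2 + 6u - 6 = 3(9u^3 + 18u^2 + 2u - 2).

3(9u^3 + 18u^2 + 2u - 2)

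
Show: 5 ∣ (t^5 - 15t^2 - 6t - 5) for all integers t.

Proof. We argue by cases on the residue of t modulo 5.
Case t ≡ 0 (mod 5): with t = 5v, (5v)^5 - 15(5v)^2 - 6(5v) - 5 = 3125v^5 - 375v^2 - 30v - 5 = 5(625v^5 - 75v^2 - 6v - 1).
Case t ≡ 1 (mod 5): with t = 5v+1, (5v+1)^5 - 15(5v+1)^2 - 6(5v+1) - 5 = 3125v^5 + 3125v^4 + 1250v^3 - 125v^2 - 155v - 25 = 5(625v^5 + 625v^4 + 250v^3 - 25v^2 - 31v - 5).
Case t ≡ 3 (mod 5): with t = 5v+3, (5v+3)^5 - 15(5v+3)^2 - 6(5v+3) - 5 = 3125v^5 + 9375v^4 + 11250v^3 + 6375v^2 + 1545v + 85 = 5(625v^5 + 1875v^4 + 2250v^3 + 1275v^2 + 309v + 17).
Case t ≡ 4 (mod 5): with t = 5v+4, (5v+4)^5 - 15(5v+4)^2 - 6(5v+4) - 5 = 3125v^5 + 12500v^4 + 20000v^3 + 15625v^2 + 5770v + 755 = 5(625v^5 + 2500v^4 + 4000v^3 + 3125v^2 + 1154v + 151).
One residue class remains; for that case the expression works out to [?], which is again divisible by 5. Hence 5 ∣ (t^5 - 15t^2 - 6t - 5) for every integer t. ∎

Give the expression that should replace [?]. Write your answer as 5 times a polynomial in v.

The residues treated are {0, 1, 3, 4}, so the missing case is t ≡ 2 (mod 5); write t = 5v+2.
Then (5v+2)^5 - 15(5v+2)^2 - 6(5v+2) - 5 = 3125v^5 + 6250v^4 + 5000v^3 + 1625v^2 + 70v - 45 = 5(625v^5 + 1250v^4 + 1000v^3 + 325v^2 + 14v - 9).

5(625v^5 + 1250v^4 + 1000v^3 + 325v^2 + 14v - 9)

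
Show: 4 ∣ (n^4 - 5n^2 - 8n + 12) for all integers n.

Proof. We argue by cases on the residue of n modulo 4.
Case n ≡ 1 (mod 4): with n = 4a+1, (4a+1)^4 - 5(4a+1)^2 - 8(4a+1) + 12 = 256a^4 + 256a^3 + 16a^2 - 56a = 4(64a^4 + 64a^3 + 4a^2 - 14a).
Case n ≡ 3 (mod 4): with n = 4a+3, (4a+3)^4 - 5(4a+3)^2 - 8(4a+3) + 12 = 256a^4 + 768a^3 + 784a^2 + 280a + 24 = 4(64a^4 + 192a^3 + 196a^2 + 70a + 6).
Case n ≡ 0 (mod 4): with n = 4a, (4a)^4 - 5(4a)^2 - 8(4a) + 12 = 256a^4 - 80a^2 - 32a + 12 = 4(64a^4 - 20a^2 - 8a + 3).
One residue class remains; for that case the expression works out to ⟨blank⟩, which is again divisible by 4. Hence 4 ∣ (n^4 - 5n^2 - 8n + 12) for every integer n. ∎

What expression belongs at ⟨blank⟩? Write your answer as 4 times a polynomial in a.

The residues treated are {1, 3, 0}, so the missing case is n ≡ 2 (mod 4); write n = 4a+2.
Then (4a+2)^4 - 5(4a+2)^2 - 8(4a+2) + 12 = 256a^4 + 512a^3 + 304a^2 + 16a - 8 = 4(64a^4 + 128a^3 + 76a^2 + 4a - 2).

4(64a^4 + 128a^3 + 76a^2 + 4a - 2)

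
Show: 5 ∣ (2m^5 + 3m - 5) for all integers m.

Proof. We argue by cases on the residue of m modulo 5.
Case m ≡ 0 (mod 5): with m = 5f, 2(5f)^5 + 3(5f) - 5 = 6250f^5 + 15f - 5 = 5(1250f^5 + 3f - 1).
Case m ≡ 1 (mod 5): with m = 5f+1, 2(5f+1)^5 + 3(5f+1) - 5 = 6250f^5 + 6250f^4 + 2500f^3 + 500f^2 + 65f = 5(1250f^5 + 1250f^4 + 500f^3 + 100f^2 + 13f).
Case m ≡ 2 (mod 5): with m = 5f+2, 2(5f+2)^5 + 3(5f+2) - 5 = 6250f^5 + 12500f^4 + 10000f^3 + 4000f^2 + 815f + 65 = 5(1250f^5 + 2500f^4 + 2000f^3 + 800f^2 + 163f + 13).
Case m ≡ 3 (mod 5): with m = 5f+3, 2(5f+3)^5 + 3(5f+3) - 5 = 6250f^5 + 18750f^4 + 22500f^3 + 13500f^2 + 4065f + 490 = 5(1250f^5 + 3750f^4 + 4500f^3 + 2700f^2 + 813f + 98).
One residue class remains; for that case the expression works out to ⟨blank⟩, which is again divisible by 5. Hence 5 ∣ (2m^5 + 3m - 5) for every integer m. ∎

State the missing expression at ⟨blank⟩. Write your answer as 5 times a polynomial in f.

The residues treated are {0, 1, 2, 3}, so the missing case is m ≡ 4 (mod 5); write m = 5f+4.
Then 2(5f+4)^5 + 3(5f+4) - 5 = 6250f^5 + 25000f^4 + 40000f^3 + 32000f^2 + 12815f + 2055 = 5(1250f^5 + 5000f^4 + 8000f^3 + 6400f^2 + 2563f + 411).

5(1250f^5 + 5000f^4 + 8000f^3 + 6400f^2 + 2563f + 411)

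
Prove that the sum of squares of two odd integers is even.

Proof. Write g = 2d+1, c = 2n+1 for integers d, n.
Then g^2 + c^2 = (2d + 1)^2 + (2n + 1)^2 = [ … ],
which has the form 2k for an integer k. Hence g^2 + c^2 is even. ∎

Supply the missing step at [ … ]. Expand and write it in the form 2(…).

2(2d^2 + 2d + 2n^2 + 2n + 1)

(2d + 1)^2 + (2n + 1)^2 = 4d^2 + 4d + 4n^2 + 4n + 2
= 2(2d^2 + 2d + 2n^2 + 2n + 1).
Since 2d^2 + 2d + 2n^2 + 2n + 1 is an integer, the sum of squares is of the form 2k for an integer k.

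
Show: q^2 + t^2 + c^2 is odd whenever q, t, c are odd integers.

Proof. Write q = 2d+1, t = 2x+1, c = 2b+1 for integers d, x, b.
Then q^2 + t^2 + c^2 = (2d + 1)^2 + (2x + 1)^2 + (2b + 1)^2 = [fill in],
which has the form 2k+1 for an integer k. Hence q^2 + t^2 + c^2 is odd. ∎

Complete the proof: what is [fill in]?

2(2b^2 + 2b + 2d^2 + 2d + 2x^2 + 2x + 1) + 1

(2d + 1)^2 + (2x + 1)^2 + (2b + 1)^2 = 4b^2 + 4b + 4d^2 + 4d + 4x^2 + 4x + 3
= 2(2b^2 + 2b + 2d^2 + 2d + 2x^2 + 2x + 1) + 1.
Since 2b^2 + 2b + 2d^2 + 2d + 2x^2 + 2x + 1 is an integer, the sum of squares is of the form 2k+1 for an integer k.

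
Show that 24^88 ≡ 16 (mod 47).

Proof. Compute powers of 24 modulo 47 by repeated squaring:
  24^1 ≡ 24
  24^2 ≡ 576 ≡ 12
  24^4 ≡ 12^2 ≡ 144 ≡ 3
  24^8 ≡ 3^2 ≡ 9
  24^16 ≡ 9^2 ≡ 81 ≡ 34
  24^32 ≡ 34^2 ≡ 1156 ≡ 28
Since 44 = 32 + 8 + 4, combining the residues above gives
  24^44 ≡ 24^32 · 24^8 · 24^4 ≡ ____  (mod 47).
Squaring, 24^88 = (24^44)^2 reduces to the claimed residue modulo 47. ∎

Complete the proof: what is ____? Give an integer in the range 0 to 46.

24^32 · 24^8 · 24^4 ≡ 28 · 9 · 3 = 756.
756 mod 47 = 4, so 24^44 ≡ 4 (mod 47).

4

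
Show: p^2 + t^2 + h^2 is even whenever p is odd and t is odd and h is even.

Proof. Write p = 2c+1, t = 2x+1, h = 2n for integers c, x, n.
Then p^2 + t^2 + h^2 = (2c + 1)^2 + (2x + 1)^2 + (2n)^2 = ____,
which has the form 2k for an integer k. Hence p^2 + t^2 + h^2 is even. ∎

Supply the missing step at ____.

(2c + 1)^2 + (2x + 1)^2 + (2n)^2 = 4c^2 + 4c + 4n^2 + 4x^2 + 4x + 2
= 2(2c^2 + 2c + 2n^2 + 2x^2 + 2x + 1).
Since 2c^2 + 2c + 2n^2 + 2x^2 + 2x + 1 is an integer, the sum of squares is of the form 2k for an integer k.

2(2c^2 + 2c + 2n^2 + 2x^2 + 2x + 1)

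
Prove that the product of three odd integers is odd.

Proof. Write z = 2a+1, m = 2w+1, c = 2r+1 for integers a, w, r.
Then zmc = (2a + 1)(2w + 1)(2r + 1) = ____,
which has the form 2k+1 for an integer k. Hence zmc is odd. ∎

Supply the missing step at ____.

Expanding: (2a + 1)(2w + 1)(2r + 1) = 8arw + 4ar + 4aw + 2a + 4rw + 2r + 2w + 1.
Every term except the constant is even, so this is 2(4arw + 2ar + 2aw + a + 2rw + r + w) + 1,
and 4arw + 2ar + 2aw + a + 2rw + r + w ∈ ℤ gives the required form.

2(4arw + 2ar + 2aw + a + 2rw + r + w) + 1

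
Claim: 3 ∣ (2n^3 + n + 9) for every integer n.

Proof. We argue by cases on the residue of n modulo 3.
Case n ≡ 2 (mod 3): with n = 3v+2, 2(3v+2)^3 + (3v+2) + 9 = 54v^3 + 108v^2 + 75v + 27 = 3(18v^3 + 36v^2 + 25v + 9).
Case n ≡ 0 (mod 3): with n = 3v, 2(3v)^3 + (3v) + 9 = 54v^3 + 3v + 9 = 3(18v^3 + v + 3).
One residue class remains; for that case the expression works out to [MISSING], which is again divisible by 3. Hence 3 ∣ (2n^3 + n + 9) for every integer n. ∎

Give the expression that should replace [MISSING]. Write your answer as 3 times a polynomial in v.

The residues treated are {2, 0}, so the missing case is n ≡ 1 (mod 3); write n = 3v+1.
Then 2(3v+1)^3 + (3v+1) + 9 = 54v^3 + 54v^2 + 21v + 12 = 3(18v^3 + 18v^2 + 7v + 4).

3(18v^3 + 18v^2 + 7v + 4)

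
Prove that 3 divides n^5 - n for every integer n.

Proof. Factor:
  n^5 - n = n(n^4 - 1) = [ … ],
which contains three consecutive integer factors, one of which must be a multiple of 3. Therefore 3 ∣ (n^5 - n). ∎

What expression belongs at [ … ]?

n^4 - 1 = (n^2 - 1)(n^2 + 1), and n^2 - 1 = (n-1)(n+1).
So n(n^4 - 1) = (n - 1)n(n + 1)(n^2 + 1).

(n - 1)n(n + 1)(n^2 + 1)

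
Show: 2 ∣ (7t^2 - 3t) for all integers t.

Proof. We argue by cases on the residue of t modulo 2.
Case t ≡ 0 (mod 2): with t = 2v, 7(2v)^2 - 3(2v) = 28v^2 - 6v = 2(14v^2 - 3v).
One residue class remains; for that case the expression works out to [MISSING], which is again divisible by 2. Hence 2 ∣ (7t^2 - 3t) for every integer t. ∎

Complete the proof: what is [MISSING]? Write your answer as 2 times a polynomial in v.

The residues treated are {0}, so the missing case is t ≡ 1 (mod 2); write t = 2v+1.
Then 7(2v+1)^2 - 3(2v+1) = 28v^2 + 22v + 4 = 2(14v^2 + 11v + 2).

2(14v^2 + 11v + 2)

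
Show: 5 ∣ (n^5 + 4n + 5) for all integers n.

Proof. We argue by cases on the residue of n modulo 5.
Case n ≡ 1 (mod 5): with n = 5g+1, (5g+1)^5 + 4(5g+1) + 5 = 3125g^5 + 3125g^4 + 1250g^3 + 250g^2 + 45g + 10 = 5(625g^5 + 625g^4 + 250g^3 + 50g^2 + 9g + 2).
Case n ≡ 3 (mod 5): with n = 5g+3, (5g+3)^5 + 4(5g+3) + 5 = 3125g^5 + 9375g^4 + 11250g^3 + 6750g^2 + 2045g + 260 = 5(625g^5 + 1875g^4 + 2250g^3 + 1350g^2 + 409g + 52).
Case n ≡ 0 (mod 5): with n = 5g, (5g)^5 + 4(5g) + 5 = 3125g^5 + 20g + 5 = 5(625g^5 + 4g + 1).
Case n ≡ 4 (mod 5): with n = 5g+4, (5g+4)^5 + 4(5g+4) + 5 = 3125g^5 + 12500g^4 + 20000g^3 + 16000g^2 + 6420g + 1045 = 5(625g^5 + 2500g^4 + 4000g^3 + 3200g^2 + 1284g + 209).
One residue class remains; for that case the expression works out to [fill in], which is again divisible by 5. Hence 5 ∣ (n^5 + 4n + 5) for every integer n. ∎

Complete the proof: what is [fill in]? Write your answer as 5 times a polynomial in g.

The residues treated are {1, 3, 0, 4}, so the missing case is n ≡ 2 (mod 5); write n = 5g+2.
Then (5g+2)^5 + 4(5g+2) + 5 = 3125g^5 + 6250g^4 + 5000g^3 + 2000g^2 + 420g + 45 = 5(625g^5 + 1250g^4 + 1000g^3 + 400g^2 + 84g + 9).

5(625g^5 + 1250g^4 + 1000g^3 + 400g^2 + 84g + 9)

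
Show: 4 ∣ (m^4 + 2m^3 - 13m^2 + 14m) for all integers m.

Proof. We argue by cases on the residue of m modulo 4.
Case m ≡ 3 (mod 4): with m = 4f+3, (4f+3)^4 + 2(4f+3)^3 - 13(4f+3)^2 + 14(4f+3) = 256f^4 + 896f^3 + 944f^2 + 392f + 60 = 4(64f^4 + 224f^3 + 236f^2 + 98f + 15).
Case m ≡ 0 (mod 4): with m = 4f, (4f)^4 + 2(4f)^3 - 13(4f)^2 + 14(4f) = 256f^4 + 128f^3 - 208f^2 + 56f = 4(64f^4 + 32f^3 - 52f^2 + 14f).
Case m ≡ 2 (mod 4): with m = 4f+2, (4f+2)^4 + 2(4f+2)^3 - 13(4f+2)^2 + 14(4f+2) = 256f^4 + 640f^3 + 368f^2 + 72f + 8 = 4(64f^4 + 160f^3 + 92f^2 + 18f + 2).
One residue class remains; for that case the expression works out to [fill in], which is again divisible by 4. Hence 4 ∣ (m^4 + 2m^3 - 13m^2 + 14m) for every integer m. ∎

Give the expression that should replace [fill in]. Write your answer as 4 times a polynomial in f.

Only m ≡ 1 (mod 4) is unaccounted for. Put m = 4f+1:
(4f+1)^4 + 2(4f+1)^3 - 13(4f+1)^2 + 14(4f+1) expands to 256f^4 + 384f^3 - 16f^2 - 8f + 4,
and factoring out 4 leaves 4(64f^4 + 96f^3 - 4f^2 - 2f + 1).

4(64f^4 + 96f^3 - 4f^2 - 2f + 1)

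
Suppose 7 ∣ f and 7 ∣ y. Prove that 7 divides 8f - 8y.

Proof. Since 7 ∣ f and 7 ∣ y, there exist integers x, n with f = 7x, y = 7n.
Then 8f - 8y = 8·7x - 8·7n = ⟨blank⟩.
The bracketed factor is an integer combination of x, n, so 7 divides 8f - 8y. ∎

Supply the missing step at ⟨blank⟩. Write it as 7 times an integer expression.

Each term has a factor of 7: 8·7x - 8·7n = 7·(-8n + 8x).
Since -8n + 8x is an integer, 7 ∣ (8f - 8y).

7(-8n + 8x)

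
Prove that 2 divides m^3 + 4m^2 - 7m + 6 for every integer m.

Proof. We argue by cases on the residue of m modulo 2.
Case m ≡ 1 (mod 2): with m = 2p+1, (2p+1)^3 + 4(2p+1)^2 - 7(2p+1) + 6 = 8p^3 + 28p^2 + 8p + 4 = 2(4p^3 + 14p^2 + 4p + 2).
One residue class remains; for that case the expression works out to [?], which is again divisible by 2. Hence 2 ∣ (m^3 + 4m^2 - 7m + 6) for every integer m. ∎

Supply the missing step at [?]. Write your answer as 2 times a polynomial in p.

The residues treated are {1}, so the missing case is m ≡ 0 (mod 2); write m = 2p.
Then (2p)^3 + 4(2p)^2 - 7(2p) + 6 = 8p^3 + 16p^2 - 14p + 6 = 2(4p^3 + 8p^2 - 7p + 3).

2(4p^3 + 8p^2 - 7p + 3)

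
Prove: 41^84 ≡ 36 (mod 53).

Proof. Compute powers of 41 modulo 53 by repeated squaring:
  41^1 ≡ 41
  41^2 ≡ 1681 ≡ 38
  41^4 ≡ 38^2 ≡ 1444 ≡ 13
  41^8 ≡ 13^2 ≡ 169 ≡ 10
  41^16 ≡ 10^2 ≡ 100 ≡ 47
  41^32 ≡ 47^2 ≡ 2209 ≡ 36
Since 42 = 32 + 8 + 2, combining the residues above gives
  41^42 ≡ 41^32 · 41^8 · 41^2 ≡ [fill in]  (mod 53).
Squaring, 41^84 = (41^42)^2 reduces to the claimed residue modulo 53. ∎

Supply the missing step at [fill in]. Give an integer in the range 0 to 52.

6

Multiply the listed residues: 36 · 10 · 38 = 360 → 13680.
Reducing modulo 53: 13680 = 258·53 + 6, so 41^42 ≡ 6.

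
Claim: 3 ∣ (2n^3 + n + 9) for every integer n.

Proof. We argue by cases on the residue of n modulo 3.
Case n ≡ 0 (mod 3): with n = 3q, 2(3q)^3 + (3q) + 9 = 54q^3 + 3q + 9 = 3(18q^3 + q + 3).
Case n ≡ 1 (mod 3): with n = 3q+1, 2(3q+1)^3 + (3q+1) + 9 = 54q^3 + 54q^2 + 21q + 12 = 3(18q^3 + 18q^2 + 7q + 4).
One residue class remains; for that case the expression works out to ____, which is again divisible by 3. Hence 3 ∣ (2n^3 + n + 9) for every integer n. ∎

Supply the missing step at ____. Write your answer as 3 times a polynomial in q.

The residues treated are {0, 1}, so the missing case is n ≡ 2 (mod 3); write n = 3q+2.
Then 2(3q+2)^3 + (3q+2) + 9 = 54q^3 + 108q^2 + 75q + 27 = 3(18q^3 + 36q^2 + 25q + 9).

3(18q^3 + 36q^2 + 25q + 9)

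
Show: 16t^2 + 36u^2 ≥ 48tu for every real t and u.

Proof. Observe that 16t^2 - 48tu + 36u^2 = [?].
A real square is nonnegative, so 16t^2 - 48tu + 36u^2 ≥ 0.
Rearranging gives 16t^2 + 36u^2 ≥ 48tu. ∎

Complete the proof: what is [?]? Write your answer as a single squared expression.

(4t - 6u)^2

The leading and trailing coefficients are 4^2 and 6^2, and 48 = 2·4·6, so the trinomial is (4t - 6u)^2.
Hence 16t^2 - 48tu + 36u^2 ≥ 0.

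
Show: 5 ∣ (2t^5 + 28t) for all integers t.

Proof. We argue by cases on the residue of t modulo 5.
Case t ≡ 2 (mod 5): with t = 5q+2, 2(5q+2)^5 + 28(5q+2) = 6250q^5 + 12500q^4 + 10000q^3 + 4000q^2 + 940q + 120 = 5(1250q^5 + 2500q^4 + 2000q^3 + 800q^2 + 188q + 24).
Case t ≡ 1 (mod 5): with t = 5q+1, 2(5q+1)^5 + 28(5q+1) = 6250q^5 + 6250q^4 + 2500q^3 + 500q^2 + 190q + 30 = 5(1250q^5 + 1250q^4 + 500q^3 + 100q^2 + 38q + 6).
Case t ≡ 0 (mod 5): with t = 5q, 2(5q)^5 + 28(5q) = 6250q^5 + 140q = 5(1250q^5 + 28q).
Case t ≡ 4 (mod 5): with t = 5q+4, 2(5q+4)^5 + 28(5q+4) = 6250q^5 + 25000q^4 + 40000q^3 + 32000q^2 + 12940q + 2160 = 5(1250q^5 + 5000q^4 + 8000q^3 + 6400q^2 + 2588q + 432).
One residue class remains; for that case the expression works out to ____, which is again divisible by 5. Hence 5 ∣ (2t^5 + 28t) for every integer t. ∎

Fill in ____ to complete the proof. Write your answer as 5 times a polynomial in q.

The residues treated are {2, 1, 0, 4}, so the missing case is t ≡ 3 (mod 5); write t = 5q+3.
Then 2(5q+3)^5 + 28(5q+3) = 6250q^5 + 18750q^4 + 22500q^3 + 13500q^2 + 4190q + 570 = 5(1250q^5 + 3750q^4 + 4500q^3 + 2700q^2 + 838q + 114).

5(1250q^5 + 3750q^4 + 4500q^3 + 2700q^2 + 838q + 114)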